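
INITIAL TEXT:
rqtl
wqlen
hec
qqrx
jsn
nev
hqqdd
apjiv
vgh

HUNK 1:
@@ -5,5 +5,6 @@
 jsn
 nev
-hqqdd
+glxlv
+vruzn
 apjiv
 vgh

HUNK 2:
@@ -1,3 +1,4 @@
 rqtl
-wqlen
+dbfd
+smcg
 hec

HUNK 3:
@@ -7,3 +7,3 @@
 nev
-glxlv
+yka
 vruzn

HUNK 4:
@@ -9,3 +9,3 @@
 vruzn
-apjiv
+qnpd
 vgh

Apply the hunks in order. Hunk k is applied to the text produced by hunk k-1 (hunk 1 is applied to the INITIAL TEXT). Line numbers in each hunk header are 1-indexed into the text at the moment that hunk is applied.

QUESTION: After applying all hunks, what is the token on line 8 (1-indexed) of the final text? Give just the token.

Hunk 1: at line 5 remove [hqqdd] add [glxlv,vruzn] -> 10 lines: rqtl wqlen hec qqrx jsn nev glxlv vruzn apjiv vgh
Hunk 2: at line 1 remove [wqlen] add [dbfd,smcg] -> 11 lines: rqtl dbfd smcg hec qqrx jsn nev glxlv vruzn apjiv vgh
Hunk 3: at line 7 remove [glxlv] add [yka] -> 11 lines: rqtl dbfd smcg hec qqrx jsn nev yka vruzn apjiv vgh
Hunk 4: at line 9 remove [apjiv] add [qnpd] -> 11 lines: rqtl dbfd smcg hec qqrx jsn nev yka vruzn qnpd vgh
Final line 8: yka

Answer: yka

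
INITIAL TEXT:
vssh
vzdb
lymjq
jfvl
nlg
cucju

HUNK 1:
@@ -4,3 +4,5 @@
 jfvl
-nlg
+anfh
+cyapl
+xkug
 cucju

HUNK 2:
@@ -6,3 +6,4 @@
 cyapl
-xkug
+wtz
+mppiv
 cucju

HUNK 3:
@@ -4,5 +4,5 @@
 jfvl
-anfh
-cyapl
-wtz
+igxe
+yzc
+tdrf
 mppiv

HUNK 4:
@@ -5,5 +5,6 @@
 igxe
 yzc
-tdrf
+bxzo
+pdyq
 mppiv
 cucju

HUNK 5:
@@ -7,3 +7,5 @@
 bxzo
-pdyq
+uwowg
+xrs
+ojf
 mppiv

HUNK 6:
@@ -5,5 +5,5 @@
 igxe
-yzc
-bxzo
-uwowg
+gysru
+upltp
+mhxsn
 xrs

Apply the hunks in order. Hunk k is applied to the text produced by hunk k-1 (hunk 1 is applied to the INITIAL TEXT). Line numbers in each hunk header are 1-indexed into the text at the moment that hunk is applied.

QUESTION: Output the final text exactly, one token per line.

Answer: vssh
vzdb
lymjq
jfvl
igxe
gysru
upltp
mhxsn
xrs
ojf
mppiv
cucju

Derivation:
Hunk 1: at line 4 remove [nlg] add [anfh,cyapl,xkug] -> 8 lines: vssh vzdb lymjq jfvl anfh cyapl xkug cucju
Hunk 2: at line 6 remove [xkug] add [wtz,mppiv] -> 9 lines: vssh vzdb lymjq jfvl anfh cyapl wtz mppiv cucju
Hunk 3: at line 4 remove [anfh,cyapl,wtz] add [igxe,yzc,tdrf] -> 9 lines: vssh vzdb lymjq jfvl igxe yzc tdrf mppiv cucju
Hunk 4: at line 5 remove [tdrf] add [bxzo,pdyq] -> 10 lines: vssh vzdb lymjq jfvl igxe yzc bxzo pdyq mppiv cucju
Hunk 5: at line 7 remove [pdyq] add [uwowg,xrs,ojf] -> 12 lines: vssh vzdb lymjq jfvl igxe yzc bxzo uwowg xrs ojf mppiv cucju
Hunk 6: at line 5 remove [yzc,bxzo,uwowg] add [gysru,upltp,mhxsn] -> 12 lines: vssh vzdb lymjq jfvl igxe gysru upltp mhxsn xrs ojf mppiv cucju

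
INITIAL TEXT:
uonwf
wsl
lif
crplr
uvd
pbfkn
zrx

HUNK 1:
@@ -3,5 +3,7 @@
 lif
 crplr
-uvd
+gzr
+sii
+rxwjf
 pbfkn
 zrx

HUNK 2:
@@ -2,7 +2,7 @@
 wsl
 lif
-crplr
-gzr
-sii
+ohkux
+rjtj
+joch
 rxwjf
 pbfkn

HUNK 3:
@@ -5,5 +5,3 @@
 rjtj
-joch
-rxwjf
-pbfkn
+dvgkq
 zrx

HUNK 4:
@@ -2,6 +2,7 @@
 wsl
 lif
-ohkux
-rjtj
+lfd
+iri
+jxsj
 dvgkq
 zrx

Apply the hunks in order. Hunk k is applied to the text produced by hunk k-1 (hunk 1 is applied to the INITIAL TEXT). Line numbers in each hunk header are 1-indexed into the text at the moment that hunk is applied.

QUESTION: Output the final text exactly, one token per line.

Answer: uonwf
wsl
lif
lfd
iri
jxsj
dvgkq
zrx

Derivation:
Hunk 1: at line 3 remove [uvd] add [gzr,sii,rxwjf] -> 9 lines: uonwf wsl lif crplr gzr sii rxwjf pbfkn zrx
Hunk 2: at line 2 remove [crplr,gzr,sii] add [ohkux,rjtj,joch] -> 9 lines: uonwf wsl lif ohkux rjtj joch rxwjf pbfkn zrx
Hunk 3: at line 5 remove [joch,rxwjf,pbfkn] add [dvgkq] -> 7 lines: uonwf wsl lif ohkux rjtj dvgkq zrx
Hunk 4: at line 2 remove [ohkux,rjtj] add [lfd,iri,jxsj] -> 8 lines: uonwf wsl lif lfd iri jxsj dvgkq zrx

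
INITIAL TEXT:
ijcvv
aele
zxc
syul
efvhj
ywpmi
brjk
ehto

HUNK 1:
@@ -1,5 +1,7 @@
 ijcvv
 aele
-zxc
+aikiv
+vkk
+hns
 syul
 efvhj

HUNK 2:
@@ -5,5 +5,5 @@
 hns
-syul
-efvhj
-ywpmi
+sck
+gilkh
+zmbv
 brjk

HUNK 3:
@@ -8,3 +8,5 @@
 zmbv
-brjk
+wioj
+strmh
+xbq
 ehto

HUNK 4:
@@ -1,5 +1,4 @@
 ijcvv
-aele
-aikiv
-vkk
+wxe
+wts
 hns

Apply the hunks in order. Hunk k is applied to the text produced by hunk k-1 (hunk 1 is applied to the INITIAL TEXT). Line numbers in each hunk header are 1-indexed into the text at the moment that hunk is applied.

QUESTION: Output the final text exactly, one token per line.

Hunk 1: at line 1 remove [zxc] add [aikiv,vkk,hns] -> 10 lines: ijcvv aele aikiv vkk hns syul efvhj ywpmi brjk ehto
Hunk 2: at line 5 remove [syul,efvhj,ywpmi] add [sck,gilkh,zmbv] -> 10 lines: ijcvv aele aikiv vkk hns sck gilkh zmbv brjk ehto
Hunk 3: at line 8 remove [brjk] add [wioj,strmh,xbq] -> 12 lines: ijcvv aele aikiv vkk hns sck gilkh zmbv wioj strmh xbq ehto
Hunk 4: at line 1 remove [aele,aikiv,vkk] add [wxe,wts] -> 11 lines: ijcvv wxe wts hns sck gilkh zmbv wioj strmh xbq ehto

Answer: ijcvv
wxe
wts
hns
sck
gilkh
zmbv
wioj
strmh
xbq
ehto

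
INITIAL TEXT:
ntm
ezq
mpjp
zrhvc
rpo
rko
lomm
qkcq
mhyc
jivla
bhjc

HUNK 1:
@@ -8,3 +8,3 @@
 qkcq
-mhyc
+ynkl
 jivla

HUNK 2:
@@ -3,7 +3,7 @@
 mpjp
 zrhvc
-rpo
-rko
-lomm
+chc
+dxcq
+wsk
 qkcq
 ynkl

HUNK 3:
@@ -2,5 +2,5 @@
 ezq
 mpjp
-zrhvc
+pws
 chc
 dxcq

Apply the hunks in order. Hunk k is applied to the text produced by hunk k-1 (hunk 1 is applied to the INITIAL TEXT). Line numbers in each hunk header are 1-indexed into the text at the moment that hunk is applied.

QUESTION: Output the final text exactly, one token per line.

Hunk 1: at line 8 remove [mhyc] add [ynkl] -> 11 lines: ntm ezq mpjp zrhvc rpo rko lomm qkcq ynkl jivla bhjc
Hunk 2: at line 3 remove [rpo,rko,lomm] add [chc,dxcq,wsk] -> 11 lines: ntm ezq mpjp zrhvc chc dxcq wsk qkcq ynkl jivla bhjc
Hunk 3: at line 2 remove [zrhvc] add [pws] -> 11 lines: ntm ezq mpjp pws chc dxcq wsk qkcq ynkl jivla bhjc

Answer: ntm
ezq
mpjp
pws
chc
dxcq
wsk
qkcq
ynkl
jivla
bhjc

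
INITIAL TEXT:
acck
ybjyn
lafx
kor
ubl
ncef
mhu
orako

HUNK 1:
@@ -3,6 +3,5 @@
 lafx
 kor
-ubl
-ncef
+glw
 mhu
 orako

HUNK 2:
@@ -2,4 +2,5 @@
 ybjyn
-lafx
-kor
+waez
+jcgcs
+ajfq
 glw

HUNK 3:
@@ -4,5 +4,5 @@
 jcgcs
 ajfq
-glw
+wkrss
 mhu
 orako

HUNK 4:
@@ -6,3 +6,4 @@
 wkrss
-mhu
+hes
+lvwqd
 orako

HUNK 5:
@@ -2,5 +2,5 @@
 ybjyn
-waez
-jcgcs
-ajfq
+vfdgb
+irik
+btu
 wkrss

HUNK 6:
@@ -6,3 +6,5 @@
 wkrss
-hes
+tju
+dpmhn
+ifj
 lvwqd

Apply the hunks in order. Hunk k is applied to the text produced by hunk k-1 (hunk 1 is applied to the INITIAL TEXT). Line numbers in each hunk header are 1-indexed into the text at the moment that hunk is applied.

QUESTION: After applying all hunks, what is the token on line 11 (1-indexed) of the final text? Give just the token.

Hunk 1: at line 3 remove [ubl,ncef] add [glw] -> 7 lines: acck ybjyn lafx kor glw mhu orako
Hunk 2: at line 2 remove [lafx,kor] add [waez,jcgcs,ajfq] -> 8 lines: acck ybjyn waez jcgcs ajfq glw mhu orako
Hunk 3: at line 4 remove [glw] add [wkrss] -> 8 lines: acck ybjyn waez jcgcs ajfq wkrss mhu orako
Hunk 4: at line 6 remove [mhu] add [hes,lvwqd] -> 9 lines: acck ybjyn waez jcgcs ajfq wkrss hes lvwqd orako
Hunk 5: at line 2 remove [waez,jcgcs,ajfq] add [vfdgb,irik,btu] -> 9 lines: acck ybjyn vfdgb irik btu wkrss hes lvwqd orako
Hunk 6: at line 6 remove [hes] add [tju,dpmhn,ifj] -> 11 lines: acck ybjyn vfdgb irik btu wkrss tju dpmhn ifj lvwqd orako
Final line 11: orako

Answer: orako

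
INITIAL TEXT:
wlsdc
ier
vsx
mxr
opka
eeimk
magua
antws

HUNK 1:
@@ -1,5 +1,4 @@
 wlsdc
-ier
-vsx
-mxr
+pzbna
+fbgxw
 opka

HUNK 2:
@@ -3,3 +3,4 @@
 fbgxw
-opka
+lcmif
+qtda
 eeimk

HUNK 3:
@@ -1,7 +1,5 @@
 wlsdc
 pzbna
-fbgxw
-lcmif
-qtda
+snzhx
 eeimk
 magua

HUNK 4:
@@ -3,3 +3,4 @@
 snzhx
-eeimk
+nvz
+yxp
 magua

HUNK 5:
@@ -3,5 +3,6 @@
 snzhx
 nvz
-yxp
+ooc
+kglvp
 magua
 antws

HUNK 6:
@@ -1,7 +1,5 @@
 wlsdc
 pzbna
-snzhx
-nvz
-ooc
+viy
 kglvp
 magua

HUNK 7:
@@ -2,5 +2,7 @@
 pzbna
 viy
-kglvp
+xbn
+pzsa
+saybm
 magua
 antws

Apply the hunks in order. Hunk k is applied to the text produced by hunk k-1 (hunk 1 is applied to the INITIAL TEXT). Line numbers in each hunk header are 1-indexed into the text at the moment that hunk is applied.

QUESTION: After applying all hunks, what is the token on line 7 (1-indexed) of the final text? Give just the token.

Hunk 1: at line 1 remove [ier,vsx,mxr] add [pzbna,fbgxw] -> 7 lines: wlsdc pzbna fbgxw opka eeimk magua antws
Hunk 2: at line 3 remove [opka] add [lcmif,qtda] -> 8 lines: wlsdc pzbna fbgxw lcmif qtda eeimk magua antws
Hunk 3: at line 1 remove [fbgxw,lcmif,qtda] add [snzhx] -> 6 lines: wlsdc pzbna snzhx eeimk magua antws
Hunk 4: at line 3 remove [eeimk] add [nvz,yxp] -> 7 lines: wlsdc pzbna snzhx nvz yxp magua antws
Hunk 5: at line 3 remove [yxp] add [ooc,kglvp] -> 8 lines: wlsdc pzbna snzhx nvz ooc kglvp magua antws
Hunk 6: at line 1 remove [snzhx,nvz,ooc] add [viy] -> 6 lines: wlsdc pzbna viy kglvp magua antws
Hunk 7: at line 2 remove [kglvp] add [xbn,pzsa,saybm] -> 8 lines: wlsdc pzbna viy xbn pzsa saybm magua antws
Final line 7: magua

Answer: magua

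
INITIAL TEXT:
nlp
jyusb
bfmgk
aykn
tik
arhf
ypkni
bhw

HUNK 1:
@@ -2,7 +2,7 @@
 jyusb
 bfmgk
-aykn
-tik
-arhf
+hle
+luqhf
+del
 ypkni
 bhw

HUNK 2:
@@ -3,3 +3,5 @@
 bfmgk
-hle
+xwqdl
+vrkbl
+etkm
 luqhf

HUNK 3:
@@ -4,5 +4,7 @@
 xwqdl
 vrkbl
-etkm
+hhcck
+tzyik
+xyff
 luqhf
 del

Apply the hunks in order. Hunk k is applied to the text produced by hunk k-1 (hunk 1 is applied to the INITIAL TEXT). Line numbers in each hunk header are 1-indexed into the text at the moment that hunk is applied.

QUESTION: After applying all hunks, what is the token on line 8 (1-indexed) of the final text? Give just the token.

Answer: xyff

Derivation:
Hunk 1: at line 2 remove [aykn,tik,arhf] add [hle,luqhf,del] -> 8 lines: nlp jyusb bfmgk hle luqhf del ypkni bhw
Hunk 2: at line 3 remove [hle] add [xwqdl,vrkbl,etkm] -> 10 lines: nlp jyusb bfmgk xwqdl vrkbl etkm luqhf del ypkni bhw
Hunk 3: at line 4 remove [etkm] add [hhcck,tzyik,xyff] -> 12 lines: nlp jyusb bfmgk xwqdl vrkbl hhcck tzyik xyff luqhf del ypkni bhw
Final line 8: xyff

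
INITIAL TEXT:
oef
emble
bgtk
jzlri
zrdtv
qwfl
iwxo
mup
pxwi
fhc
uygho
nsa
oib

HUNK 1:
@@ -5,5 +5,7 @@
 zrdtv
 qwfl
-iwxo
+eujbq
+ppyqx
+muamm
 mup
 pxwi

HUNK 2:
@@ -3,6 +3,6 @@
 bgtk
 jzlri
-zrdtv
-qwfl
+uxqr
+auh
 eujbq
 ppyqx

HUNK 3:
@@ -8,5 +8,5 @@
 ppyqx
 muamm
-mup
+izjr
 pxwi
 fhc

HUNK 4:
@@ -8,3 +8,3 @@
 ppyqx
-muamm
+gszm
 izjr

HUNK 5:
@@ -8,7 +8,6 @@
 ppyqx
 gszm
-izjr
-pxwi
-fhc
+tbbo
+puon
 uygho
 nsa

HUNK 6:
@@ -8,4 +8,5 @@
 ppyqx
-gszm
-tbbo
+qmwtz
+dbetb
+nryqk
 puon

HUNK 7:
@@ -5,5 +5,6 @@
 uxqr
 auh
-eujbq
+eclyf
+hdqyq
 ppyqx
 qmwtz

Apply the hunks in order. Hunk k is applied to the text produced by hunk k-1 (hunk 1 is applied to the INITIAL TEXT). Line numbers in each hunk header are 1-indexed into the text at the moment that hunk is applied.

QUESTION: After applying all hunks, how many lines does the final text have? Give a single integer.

Answer: 16

Derivation:
Hunk 1: at line 5 remove [iwxo] add [eujbq,ppyqx,muamm] -> 15 lines: oef emble bgtk jzlri zrdtv qwfl eujbq ppyqx muamm mup pxwi fhc uygho nsa oib
Hunk 2: at line 3 remove [zrdtv,qwfl] add [uxqr,auh] -> 15 lines: oef emble bgtk jzlri uxqr auh eujbq ppyqx muamm mup pxwi fhc uygho nsa oib
Hunk 3: at line 8 remove [mup] add [izjr] -> 15 lines: oef emble bgtk jzlri uxqr auh eujbq ppyqx muamm izjr pxwi fhc uygho nsa oib
Hunk 4: at line 8 remove [muamm] add [gszm] -> 15 lines: oef emble bgtk jzlri uxqr auh eujbq ppyqx gszm izjr pxwi fhc uygho nsa oib
Hunk 5: at line 8 remove [izjr,pxwi,fhc] add [tbbo,puon] -> 14 lines: oef emble bgtk jzlri uxqr auh eujbq ppyqx gszm tbbo puon uygho nsa oib
Hunk 6: at line 8 remove [gszm,tbbo] add [qmwtz,dbetb,nryqk] -> 15 lines: oef emble bgtk jzlri uxqr auh eujbq ppyqx qmwtz dbetb nryqk puon uygho nsa oib
Hunk 7: at line 5 remove [eujbq] add [eclyf,hdqyq] -> 16 lines: oef emble bgtk jzlri uxqr auh eclyf hdqyq ppyqx qmwtz dbetb nryqk puon uygho nsa oib
Final line count: 16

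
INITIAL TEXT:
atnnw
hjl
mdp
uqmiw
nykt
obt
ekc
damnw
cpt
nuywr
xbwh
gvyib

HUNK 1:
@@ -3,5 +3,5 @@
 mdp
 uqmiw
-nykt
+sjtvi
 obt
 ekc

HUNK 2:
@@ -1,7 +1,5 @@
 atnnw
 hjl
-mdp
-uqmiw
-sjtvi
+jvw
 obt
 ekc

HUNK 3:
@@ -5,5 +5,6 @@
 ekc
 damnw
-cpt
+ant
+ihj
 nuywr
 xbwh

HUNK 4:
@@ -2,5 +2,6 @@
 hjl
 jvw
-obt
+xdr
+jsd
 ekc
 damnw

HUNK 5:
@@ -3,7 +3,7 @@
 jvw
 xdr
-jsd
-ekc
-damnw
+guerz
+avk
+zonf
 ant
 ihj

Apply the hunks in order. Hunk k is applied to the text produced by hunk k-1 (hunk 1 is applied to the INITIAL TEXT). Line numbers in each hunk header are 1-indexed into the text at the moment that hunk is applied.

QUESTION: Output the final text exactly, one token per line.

Answer: atnnw
hjl
jvw
xdr
guerz
avk
zonf
ant
ihj
nuywr
xbwh
gvyib

Derivation:
Hunk 1: at line 3 remove [nykt] add [sjtvi] -> 12 lines: atnnw hjl mdp uqmiw sjtvi obt ekc damnw cpt nuywr xbwh gvyib
Hunk 2: at line 1 remove [mdp,uqmiw,sjtvi] add [jvw] -> 10 lines: atnnw hjl jvw obt ekc damnw cpt nuywr xbwh gvyib
Hunk 3: at line 5 remove [cpt] add [ant,ihj] -> 11 lines: atnnw hjl jvw obt ekc damnw ant ihj nuywr xbwh gvyib
Hunk 4: at line 2 remove [obt] add [xdr,jsd] -> 12 lines: atnnw hjl jvw xdr jsd ekc damnw ant ihj nuywr xbwh gvyib
Hunk 5: at line 3 remove [jsd,ekc,damnw] add [guerz,avk,zonf] -> 12 lines: atnnw hjl jvw xdr guerz avk zonf ant ihj nuywr xbwh gvyib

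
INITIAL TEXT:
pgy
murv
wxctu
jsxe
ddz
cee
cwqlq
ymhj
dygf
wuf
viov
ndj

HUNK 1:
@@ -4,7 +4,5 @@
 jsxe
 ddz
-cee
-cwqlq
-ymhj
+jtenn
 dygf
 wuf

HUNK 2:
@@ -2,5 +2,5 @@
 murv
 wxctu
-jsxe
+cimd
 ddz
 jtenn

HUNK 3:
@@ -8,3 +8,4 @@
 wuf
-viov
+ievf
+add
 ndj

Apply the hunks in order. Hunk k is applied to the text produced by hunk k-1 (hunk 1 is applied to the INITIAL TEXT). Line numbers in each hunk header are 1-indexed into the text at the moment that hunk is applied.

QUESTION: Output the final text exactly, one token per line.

Answer: pgy
murv
wxctu
cimd
ddz
jtenn
dygf
wuf
ievf
add
ndj

Derivation:
Hunk 1: at line 4 remove [cee,cwqlq,ymhj] add [jtenn] -> 10 lines: pgy murv wxctu jsxe ddz jtenn dygf wuf viov ndj
Hunk 2: at line 2 remove [jsxe] add [cimd] -> 10 lines: pgy murv wxctu cimd ddz jtenn dygf wuf viov ndj
Hunk 3: at line 8 remove [viov] add [ievf,add] -> 11 lines: pgy murv wxctu cimd ddz jtenn dygf wuf ievf add ndj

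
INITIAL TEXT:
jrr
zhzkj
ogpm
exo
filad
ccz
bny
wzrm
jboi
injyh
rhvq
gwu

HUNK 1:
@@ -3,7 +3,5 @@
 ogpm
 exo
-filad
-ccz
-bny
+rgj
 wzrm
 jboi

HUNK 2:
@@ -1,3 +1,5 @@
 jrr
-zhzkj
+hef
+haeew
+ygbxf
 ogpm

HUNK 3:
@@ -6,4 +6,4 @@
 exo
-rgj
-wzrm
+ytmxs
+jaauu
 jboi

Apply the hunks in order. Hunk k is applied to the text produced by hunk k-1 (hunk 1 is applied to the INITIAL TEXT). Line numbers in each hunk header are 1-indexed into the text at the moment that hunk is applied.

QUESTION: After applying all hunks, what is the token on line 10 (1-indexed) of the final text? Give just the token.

Answer: injyh

Derivation:
Hunk 1: at line 3 remove [filad,ccz,bny] add [rgj] -> 10 lines: jrr zhzkj ogpm exo rgj wzrm jboi injyh rhvq gwu
Hunk 2: at line 1 remove [zhzkj] add [hef,haeew,ygbxf] -> 12 lines: jrr hef haeew ygbxf ogpm exo rgj wzrm jboi injyh rhvq gwu
Hunk 3: at line 6 remove [rgj,wzrm] add [ytmxs,jaauu] -> 12 lines: jrr hef haeew ygbxf ogpm exo ytmxs jaauu jboi injyh rhvq gwu
Final line 10: injyh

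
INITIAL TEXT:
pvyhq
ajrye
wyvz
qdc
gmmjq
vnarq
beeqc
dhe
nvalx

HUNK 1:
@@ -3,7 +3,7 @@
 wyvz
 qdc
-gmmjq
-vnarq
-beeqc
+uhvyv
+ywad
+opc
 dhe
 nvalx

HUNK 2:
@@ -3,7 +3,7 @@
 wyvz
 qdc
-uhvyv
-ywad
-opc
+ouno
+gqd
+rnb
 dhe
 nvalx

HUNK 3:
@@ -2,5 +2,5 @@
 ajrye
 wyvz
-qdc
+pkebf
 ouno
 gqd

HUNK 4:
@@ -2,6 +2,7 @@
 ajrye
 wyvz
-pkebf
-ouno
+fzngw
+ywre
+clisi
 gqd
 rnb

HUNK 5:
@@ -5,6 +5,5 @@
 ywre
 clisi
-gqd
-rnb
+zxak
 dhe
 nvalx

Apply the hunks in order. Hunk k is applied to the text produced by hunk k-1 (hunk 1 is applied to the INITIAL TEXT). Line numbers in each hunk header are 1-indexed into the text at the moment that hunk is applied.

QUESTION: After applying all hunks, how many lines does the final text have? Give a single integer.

Answer: 9

Derivation:
Hunk 1: at line 3 remove [gmmjq,vnarq,beeqc] add [uhvyv,ywad,opc] -> 9 lines: pvyhq ajrye wyvz qdc uhvyv ywad opc dhe nvalx
Hunk 2: at line 3 remove [uhvyv,ywad,opc] add [ouno,gqd,rnb] -> 9 lines: pvyhq ajrye wyvz qdc ouno gqd rnb dhe nvalx
Hunk 3: at line 2 remove [qdc] add [pkebf] -> 9 lines: pvyhq ajrye wyvz pkebf ouno gqd rnb dhe nvalx
Hunk 4: at line 2 remove [pkebf,ouno] add [fzngw,ywre,clisi] -> 10 lines: pvyhq ajrye wyvz fzngw ywre clisi gqd rnb dhe nvalx
Hunk 5: at line 5 remove [gqd,rnb] add [zxak] -> 9 lines: pvyhq ajrye wyvz fzngw ywre clisi zxak dhe nvalx
Final line count: 9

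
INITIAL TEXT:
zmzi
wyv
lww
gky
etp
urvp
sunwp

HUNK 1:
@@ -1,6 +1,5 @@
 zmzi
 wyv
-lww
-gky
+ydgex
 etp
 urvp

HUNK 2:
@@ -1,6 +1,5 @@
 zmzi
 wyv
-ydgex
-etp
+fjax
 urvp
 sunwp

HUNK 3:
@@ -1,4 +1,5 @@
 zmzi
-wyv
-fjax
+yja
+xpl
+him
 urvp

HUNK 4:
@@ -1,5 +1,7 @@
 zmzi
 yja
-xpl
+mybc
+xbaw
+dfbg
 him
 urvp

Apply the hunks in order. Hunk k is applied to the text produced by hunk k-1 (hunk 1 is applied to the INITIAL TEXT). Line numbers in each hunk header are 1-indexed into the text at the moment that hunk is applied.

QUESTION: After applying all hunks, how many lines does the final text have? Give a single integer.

Hunk 1: at line 1 remove [lww,gky] add [ydgex] -> 6 lines: zmzi wyv ydgex etp urvp sunwp
Hunk 2: at line 1 remove [ydgex,etp] add [fjax] -> 5 lines: zmzi wyv fjax urvp sunwp
Hunk 3: at line 1 remove [wyv,fjax] add [yja,xpl,him] -> 6 lines: zmzi yja xpl him urvp sunwp
Hunk 4: at line 1 remove [xpl] add [mybc,xbaw,dfbg] -> 8 lines: zmzi yja mybc xbaw dfbg him urvp sunwp
Final line count: 8

Answer: 8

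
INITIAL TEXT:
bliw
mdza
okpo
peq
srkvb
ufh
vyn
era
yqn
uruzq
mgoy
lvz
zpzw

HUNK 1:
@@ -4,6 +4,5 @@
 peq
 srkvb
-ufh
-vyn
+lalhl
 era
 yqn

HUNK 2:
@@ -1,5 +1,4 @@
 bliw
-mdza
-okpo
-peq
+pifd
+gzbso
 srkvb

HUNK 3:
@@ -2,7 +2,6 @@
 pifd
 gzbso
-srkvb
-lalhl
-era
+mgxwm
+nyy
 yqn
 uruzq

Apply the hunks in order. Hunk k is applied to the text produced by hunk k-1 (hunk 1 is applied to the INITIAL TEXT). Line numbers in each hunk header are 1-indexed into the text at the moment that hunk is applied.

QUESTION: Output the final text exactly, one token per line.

Hunk 1: at line 4 remove [ufh,vyn] add [lalhl] -> 12 lines: bliw mdza okpo peq srkvb lalhl era yqn uruzq mgoy lvz zpzw
Hunk 2: at line 1 remove [mdza,okpo,peq] add [pifd,gzbso] -> 11 lines: bliw pifd gzbso srkvb lalhl era yqn uruzq mgoy lvz zpzw
Hunk 3: at line 2 remove [srkvb,lalhl,era] add [mgxwm,nyy] -> 10 lines: bliw pifd gzbso mgxwm nyy yqn uruzq mgoy lvz zpzw

Answer: bliw
pifd
gzbso
mgxwm
nyy
yqn
uruzq
mgoy
lvz
zpzw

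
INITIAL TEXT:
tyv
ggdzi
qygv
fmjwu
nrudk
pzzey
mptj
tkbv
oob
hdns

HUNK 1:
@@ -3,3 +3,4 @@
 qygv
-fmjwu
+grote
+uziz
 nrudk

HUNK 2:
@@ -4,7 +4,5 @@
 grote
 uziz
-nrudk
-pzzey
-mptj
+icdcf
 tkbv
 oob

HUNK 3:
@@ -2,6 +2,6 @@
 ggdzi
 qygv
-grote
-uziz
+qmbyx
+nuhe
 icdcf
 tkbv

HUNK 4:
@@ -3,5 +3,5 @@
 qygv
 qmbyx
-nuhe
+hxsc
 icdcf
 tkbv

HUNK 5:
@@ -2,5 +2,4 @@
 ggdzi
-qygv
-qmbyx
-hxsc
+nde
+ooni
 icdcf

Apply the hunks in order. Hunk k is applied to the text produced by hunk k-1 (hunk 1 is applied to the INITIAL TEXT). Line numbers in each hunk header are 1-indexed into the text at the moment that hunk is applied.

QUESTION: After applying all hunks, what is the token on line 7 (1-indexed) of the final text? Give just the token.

Hunk 1: at line 3 remove [fmjwu] add [grote,uziz] -> 11 lines: tyv ggdzi qygv grote uziz nrudk pzzey mptj tkbv oob hdns
Hunk 2: at line 4 remove [nrudk,pzzey,mptj] add [icdcf] -> 9 lines: tyv ggdzi qygv grote uziz icdcf tkbv oob hdns
Hunk 3: at line 2 remove [grote,uziz] add [qmbyx,nuhe] -> 9 lines: tyv ggdzi qygv qmbyx nuhe icdcf tkbv oob hdns
Hunk 4: at line 3 remove [nuhe] add [hxsc] -> 9 lines: tyv ggdzi qygv qmbyx hxsc icdcf tkbv oob hdns
Hunk 5: at line 2 remove [qygv,qmbyx,hxsc] add [nde,ooni] -> 8 lines: tyv ggdzi nde ooni icdcf tkbv oob hdns
Final line 7: oob

Answer: oob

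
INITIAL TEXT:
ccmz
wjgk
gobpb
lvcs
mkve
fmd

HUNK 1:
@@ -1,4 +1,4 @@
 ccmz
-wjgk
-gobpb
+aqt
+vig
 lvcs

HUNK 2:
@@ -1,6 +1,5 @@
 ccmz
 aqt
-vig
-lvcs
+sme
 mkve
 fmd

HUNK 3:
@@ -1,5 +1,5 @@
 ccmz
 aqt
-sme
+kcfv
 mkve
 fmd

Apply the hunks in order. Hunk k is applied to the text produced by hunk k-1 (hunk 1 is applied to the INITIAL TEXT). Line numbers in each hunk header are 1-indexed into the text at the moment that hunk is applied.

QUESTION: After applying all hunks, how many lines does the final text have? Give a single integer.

Answer: 5

Derivation:
Hunk 1: at line 1 remove [wjgk,gobpb] add [aqt,vig] -> 6 lines: ccmz aqt vig lvcs mkve fmd
Hunk 2: at line 1 remove [vig,lvcs] add [sme] -> 5 lines: ccmz aqt sme mkve fmd
Hunk 3: at line 1 remove [sme] add [kcfv] -> 5 lines: ccmz aqt kcfv mkve fmd
Final line count: 5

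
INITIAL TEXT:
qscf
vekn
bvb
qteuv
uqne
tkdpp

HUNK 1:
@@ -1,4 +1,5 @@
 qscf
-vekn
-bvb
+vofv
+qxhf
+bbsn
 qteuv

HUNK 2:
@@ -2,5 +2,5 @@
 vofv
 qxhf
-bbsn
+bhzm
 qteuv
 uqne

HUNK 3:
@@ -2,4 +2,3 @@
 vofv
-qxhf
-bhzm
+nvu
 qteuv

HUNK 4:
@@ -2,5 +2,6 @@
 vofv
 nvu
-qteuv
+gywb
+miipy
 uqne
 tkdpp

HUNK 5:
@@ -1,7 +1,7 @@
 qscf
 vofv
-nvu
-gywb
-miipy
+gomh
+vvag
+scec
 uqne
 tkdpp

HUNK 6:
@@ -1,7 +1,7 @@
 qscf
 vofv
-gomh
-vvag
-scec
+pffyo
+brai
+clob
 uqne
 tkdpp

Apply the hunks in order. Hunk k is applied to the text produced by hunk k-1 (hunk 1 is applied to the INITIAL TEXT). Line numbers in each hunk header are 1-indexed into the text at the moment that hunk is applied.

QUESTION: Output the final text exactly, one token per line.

Answer: qscf
vofv
pffyo
brai
clob
uqne
tkdpp

Derivation:
Hunk 1: at line 1 remove [vekn,bvb] add [vofv,qxhf,bbsn] -> 7 lines: qscf vofv qxhf bbsn qteuv uqne tkdpp
Hunk 2: at line 2 remove [bbsn] add [bhzm] -> 7 lines: qscf vofv qxhf bhzm qteuv uqne tkdpp
Hunk 3: at line 2 remove [qxhf,bhzm] add [nvu] -> 6 lines: qscf vofv nvu qteuv uqne tkdpp
Hunk 4: at line 2 remove [qteuv] add [gywb,miipy] -> 7 lines: qscf vofv nvu gywb miipy uqne tkdpp
Hunk 5: at line 1 remove [nvu,gywb,miipy] add [gomh,vvag,scec] -> 7 lines: qscf vofv gomh vvag scec uqne tkdpp
Hunk 6: at line 1 remove [gomh,vvag,scec] add [pffyo,brai,clob] -> 7 lines: qscf vofv pffyo brai clob uqne tkdpp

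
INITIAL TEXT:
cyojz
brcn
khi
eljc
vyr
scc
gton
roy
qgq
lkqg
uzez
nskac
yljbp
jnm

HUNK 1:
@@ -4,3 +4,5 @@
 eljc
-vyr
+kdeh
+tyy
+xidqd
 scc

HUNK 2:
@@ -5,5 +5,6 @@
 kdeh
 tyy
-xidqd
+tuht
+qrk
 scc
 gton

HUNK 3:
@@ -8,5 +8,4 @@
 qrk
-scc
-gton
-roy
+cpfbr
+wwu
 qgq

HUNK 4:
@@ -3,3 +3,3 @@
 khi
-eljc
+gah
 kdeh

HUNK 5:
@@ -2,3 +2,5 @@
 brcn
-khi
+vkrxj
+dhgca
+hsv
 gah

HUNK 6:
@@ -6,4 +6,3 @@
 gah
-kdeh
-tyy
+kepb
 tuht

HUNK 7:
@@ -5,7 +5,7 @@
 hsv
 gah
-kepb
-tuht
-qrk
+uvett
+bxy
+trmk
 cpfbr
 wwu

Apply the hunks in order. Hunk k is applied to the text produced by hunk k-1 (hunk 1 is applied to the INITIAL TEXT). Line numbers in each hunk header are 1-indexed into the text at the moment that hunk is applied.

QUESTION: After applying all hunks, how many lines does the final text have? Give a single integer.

Hunk 1: at line 4 remove [vyr] add [kdeh,tyy,xidqd] -> 16 lines: cyojz brcn khi eljc kdeh tyy xidqd scc gton roy qgq lkqg uzez nskac yljbp jnm
Hunk 2: at line 5 remove [xidqd] add [tuht,qrk] -> 17 lines: cyojz brcn khi eljc kdeh tyy tuht qrk scc gton roy qgq lkqg uzez nskac yljbp jnm
Hunk 3: at line 8 remove [scc,gton,roy] add [cpfbr,wwu] -> 16 lines: cyojz brcn khi eljc kdeh tyy tuht qrk cpfbr wwu qgq lkqg uzez nskac yljbp jnm
Hunk 4: at line 3 remove [eljc] add [gah] -> 16 lines: cyojz brcn khi gah kdeh tyy tuht qrk cpfbr wwu qgq lkqg uzez nskac yljbp jnm
Hunk 5: at line 2 remove [khi] add [vkrxj,dhgca,hsv] -> 18 lines: cyojz brcn vkrxj dhgca hsv gah kdeh tyy tuht qrk cpfbr wwu qgq lkqg uzez nskac yljbp jnm
Hunk 6: at line 6 remove [kdeh,tyy] add [kepb] -> 17 lines: cyojz brcn vkrxj dhgca hsv gah kepb tuht qrk cpfbr wwu qgq lkqg uzez nskac yljbp jnm
Hunk 7: at line 5 remove [kepb,tuht,qrk] add [uvett,bxy,trmk] -> 17 lines: cyojz brcn vkrxj dhgca hsv gah uvett bxy trmk cpfbr wwu qgq lkqg uzez nskac yljbp jnm
Final line count: 17

Answer: 17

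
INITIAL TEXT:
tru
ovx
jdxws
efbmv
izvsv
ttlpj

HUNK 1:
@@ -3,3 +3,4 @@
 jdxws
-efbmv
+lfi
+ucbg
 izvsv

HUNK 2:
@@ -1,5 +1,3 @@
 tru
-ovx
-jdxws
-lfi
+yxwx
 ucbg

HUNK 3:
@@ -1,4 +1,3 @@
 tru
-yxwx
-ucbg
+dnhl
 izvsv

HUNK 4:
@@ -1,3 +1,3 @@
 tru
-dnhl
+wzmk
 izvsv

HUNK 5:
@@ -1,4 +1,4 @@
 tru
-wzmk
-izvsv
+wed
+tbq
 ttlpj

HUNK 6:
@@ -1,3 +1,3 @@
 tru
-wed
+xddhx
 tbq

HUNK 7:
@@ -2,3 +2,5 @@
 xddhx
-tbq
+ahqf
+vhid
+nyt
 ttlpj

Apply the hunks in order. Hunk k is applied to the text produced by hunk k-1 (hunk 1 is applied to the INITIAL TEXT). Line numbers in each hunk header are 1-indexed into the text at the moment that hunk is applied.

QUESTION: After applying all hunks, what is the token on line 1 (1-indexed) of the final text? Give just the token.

Hunk 1: at line 3 remove [efbmv] add [lfi,ucbg] -> 7 lines: tru ovx jdxws lfi ucbg izvsv ttlpj
Hunk 2: at line 1 remove [ovx,jdxws,lfi] add [yxwx] -> 5 lines: tru yxwx ucbg izvsv ttlpj
Hunk 3: at line 1 remove [yxwx,ucbg] add [dnhl] -> 4 lines: tru dnhl izvsv ttlpj
Hunk 4: at line 1 remove [dnhl] add [wzmk] -> 4 lines: tru wzmk izvsv ttlpj
Hunk 5: at line 1 remove [wzmk,izvsv] add [wed,tbq] -> 4 lines: tru wed tbq ttlpj
Hunk 6: at line 1 remove [wed] add [xddhx] -> 4 lines: tru xddhx tbq ttlpj
Hunk 7: at line 2 remove [tbq] add [ahqf,vhid,nyt] -> 6 lines: tru xddhx ahqf vhid nyt ttlpj
Final line 1: tru

Answer: tru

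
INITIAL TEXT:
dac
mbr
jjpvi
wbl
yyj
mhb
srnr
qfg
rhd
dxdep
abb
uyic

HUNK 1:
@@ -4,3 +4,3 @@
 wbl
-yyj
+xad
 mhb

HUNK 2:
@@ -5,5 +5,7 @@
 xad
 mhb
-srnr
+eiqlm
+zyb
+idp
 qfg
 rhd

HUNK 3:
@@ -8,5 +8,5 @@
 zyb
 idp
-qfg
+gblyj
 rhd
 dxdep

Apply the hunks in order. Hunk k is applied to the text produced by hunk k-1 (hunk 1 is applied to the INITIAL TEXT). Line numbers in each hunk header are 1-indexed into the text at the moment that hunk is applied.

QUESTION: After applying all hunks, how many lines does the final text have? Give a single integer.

Hunk 1: at line 4 remove [yyj] add [xad] -> 12 lines: dac mbr jjpvi wbl xad mhb srnr qfg rhd dxdep abb uyic
Hunk 2: at line 5 remove [srnr] add [eiqlm,zyb,idp] -> 14 lines: dac mbr jjpvi wbl xad mhb eiqlm zyb idp qfg rhd dxdep abb uyic
Hunk 3: at line 8 remove [qfg] add [gblyj] -> 14 lines: dac mbr jjpvi wbl xad mhb eiqlm zyb idp gblyj rhd dxdep abb uyic
Final line count: 14

Answer: 14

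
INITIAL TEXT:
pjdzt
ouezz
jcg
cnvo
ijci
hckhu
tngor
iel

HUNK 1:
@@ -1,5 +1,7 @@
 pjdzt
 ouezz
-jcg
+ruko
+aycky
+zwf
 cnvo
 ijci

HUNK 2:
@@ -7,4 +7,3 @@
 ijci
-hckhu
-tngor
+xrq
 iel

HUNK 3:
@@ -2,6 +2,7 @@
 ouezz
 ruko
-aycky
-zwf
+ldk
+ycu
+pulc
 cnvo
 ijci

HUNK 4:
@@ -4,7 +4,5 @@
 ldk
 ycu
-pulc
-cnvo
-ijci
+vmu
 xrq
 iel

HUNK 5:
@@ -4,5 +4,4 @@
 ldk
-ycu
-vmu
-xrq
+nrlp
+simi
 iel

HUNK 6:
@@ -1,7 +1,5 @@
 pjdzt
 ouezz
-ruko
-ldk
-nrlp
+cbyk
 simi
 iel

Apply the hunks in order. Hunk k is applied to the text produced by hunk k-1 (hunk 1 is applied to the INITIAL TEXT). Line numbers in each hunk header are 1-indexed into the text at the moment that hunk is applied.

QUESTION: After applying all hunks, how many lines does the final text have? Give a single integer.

Answer: 5

Derivation:
Hunk 1: at line 1 remove [jcg] add [ruko,aycky,zwf] -> 10 lines: pjdzt ouezz ruko aycky zwf cnvo ijci hckhu tngor iel
Hunk 2: at line 7 remove [hckhu,tngor] add [xrq] -> 9 lines: pjdzt ouezz ruko aycky zwf cnvo ijci xrq iel
Hunk 3: at line 2 remove [aycky,zwf] add [ldk,ycu,pulc] -> 10 lines: pjdzt ouezz ruko ldk ycu pulc cnvo ijci xrq iel
Hunk 4: at line 4 remove [pulc,cnvo,ijci] add [vmu] -> 8 lines: pjdzt ouezz ruko ldk ycu vmu xrq iel
Hunk 5: at line 4 remove [ycu,vmu,xrq] add [nrlp,simi] -> 7 lines: pjdzt ouezz ruko ldk nrlp simi iel
Hunk 6: at line 1 remove [ruko,ldk,nrlp] add [cbyk] -> 5 lines: pjdzt ouezz cbyk simi iel
Final line count: 5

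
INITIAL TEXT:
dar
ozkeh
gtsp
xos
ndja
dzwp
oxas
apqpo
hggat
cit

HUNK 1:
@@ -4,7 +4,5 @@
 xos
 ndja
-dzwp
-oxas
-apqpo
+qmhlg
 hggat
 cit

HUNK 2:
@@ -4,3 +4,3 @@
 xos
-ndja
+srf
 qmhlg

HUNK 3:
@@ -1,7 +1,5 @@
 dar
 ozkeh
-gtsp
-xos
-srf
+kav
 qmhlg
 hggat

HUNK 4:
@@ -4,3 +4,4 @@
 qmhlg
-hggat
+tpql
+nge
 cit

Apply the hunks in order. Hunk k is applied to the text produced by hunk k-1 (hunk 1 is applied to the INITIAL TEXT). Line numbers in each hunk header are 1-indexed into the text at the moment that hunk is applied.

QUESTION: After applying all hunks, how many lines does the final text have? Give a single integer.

Answer: 7

Derivation:
Hunk 1: at line 4 remove [dzwp,oxas,apqpo] add [qmhlg] -> 8 lines: dar ozkeh gtsp xos ndja qmhlg hggat cit
Hunk 2: at line 4 remove [ndja] add [srf] -> 8 lines: dar ozkeh gtsp xos srf qmhlg hggat cit
Hunk 3: at line 1 remove [gtsp,xos,srf] add [kav] -> 6 lines: dar ozkeh kav qmhlg hggat cit
Hunk 4: at line 4 remove [hggat] add [tpql,nge] -> 7 lines: dar ozkeh kav qmhlg tpql nge cit
Final line count: 7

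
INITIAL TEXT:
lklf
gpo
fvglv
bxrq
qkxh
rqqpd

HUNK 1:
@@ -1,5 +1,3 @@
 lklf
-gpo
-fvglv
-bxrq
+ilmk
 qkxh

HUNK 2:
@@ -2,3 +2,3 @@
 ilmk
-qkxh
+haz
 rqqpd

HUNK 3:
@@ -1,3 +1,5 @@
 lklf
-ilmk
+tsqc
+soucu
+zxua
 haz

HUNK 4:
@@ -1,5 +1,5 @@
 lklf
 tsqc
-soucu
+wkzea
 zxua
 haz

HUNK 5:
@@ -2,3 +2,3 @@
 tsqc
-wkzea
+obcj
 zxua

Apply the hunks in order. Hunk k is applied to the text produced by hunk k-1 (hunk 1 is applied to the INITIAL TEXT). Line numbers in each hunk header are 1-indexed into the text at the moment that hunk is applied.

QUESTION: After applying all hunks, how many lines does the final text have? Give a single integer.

Hunk 1: at line 1 remove [gpo,fvglv,bxrq] add [ilmk] -> 4 lines: lklf ilmk qkxh rqqpd
Hunk 2: at line 2 remove [qkxh] add [haz] -> 4 lines: lklf ilmk haz rqqpd
Hunk 3: at line 1 remove [ilmk] add [tsqc,soucu,zxua] -> 6 lines: lklf tsqc soucu zxua haz rqqpd
Hunk 4: at line 1 remove [soucu] add [wkzea] -> 6 lines: lklf tsqc wkzea zxua haz rqqpd
Hunk 5: at line 2 remove [wkzea] add [obcj] -> 6 lines: lklf tsqc obcj zxua haz rqqpd
Final line count: 6

Answer: 6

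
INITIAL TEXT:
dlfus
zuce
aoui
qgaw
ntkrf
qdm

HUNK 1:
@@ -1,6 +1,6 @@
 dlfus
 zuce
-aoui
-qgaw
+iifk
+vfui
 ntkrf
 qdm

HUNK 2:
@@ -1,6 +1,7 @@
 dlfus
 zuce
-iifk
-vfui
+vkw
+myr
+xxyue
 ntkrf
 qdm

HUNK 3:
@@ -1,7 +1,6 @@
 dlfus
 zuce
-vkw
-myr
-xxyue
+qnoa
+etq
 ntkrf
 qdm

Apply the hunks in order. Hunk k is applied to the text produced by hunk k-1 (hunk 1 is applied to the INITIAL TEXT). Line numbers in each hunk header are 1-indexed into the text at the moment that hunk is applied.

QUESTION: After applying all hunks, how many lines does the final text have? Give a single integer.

Answer: 6

Derivation:
Hunk 1: at line 1 remove [aoui,qgaw] add [iifk,vfui] -> 6 lines: dlfus zuce iifk vfui ntkrf qdm
Hunk 2: at line 1 remove [iifk,vfui] add [vkw,myr,xxyue] -> 7 lines: dlfus zuce vkw myr xxyue ntkrf qdm
Hunk 3: at line 1 remove [vkw,myr,xxyue] add [qnoa,etq] -> 6 lines: dlfus zuce qnoa etq ntkrf qdm
Final line count: 6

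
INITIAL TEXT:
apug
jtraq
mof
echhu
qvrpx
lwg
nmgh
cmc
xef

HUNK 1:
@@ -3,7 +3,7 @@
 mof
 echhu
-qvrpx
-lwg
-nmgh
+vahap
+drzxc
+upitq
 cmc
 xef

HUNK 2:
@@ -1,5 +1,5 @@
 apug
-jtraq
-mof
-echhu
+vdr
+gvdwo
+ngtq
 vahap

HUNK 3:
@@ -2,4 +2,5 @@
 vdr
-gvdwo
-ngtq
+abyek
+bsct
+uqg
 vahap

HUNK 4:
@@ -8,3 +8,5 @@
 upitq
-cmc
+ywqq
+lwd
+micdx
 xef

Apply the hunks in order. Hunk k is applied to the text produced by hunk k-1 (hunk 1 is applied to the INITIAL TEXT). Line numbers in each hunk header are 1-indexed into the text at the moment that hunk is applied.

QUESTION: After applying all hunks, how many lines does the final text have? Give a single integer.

Answer: 12

Derivation:
Hunk 1: at line 3 remove [qvrpx,lwg,nmgh] add [vahap,drzxc,upitq] -> 9 lines: apug jtraq mof echhu vahap drzxc upitq cmc xef
Hunk 2: at line 1 remove [jtraq,mof,echhu] add [vdr,gvdwo,ngtq] -> 9 lines: apug vdr gvdwo ngtq vahap drzxc upitq cmc xef
Hunk 3: at line 2 remove [gvdwo,ngtq] add [abyek,bsct,uqg] -> 10 lines: apug vdr abyek bsct uqg vahap drzxc upitq cmc xef
Hunk 4: at line 8 remove [cmc] add [ywqq,lwd,micdx] -> 12 lines: apug vdr abyek bsct uqg vahap drzxc upitq ywqq lwd micdx xef
Final line count: 12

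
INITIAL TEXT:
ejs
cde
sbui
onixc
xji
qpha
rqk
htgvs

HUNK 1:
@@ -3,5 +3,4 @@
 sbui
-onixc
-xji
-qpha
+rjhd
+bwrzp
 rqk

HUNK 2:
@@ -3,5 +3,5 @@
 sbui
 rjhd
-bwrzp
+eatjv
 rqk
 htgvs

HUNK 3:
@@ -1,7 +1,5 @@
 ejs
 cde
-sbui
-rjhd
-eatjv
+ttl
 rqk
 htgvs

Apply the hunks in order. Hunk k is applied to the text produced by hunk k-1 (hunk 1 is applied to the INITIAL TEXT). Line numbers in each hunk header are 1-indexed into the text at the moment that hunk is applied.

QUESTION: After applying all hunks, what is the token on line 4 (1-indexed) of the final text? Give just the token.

Hunk 1: at line 3 remove [onixc,xji,qpha] add [rjhd,bwrzp] -> 7 lines: ejs cde sbui rjhd bwrzp rqk htgvs
Hunk 2: at line 3 remove [bwrzp] add [eatjv] -> 7 lines: ejs cde sbui rjhd eatjv rqk htgvs
Hunk 3: at line 1 remove [sbui,rjhd,eatjv] add [ttl] -> 5 lines: ejs cde ttl rqk htgvs
Final line 4: rqk

Answer: rqk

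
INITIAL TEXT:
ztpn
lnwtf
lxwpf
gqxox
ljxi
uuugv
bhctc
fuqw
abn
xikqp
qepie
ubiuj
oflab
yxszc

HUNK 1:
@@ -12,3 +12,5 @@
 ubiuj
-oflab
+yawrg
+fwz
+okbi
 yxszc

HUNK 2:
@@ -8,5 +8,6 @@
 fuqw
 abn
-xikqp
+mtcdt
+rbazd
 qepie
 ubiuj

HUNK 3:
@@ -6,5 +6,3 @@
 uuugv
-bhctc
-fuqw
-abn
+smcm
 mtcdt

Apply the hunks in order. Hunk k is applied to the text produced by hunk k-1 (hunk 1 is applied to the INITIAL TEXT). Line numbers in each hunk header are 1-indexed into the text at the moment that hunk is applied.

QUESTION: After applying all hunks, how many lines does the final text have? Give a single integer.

Hunk 1: at line 12 remove [oflab] add [yawrg,fwz,okbi] -> 16 lines: ztpn lnwtf lxwpf gqxox ljxi uuugv bhctc fuqw abn xikqp qepie ubiuj yawrg fwz okbi yxszc
Hunk 2: at line 8 remove [xikqp] add [mtcdt,rbazd] -> 17 lines: ztpn lnwtf lxwpf gqxox ljxi uuugv bhctc fuqw abn mtcdt rbazd qepie ubiuj yawrg fwz okbi yxszc
Hunk 3: at line 6 remove [bhctc,fuqw,abn] add [smcm] -> 15 lines: ztpn lnwtf lxwpf gqxox ljxi uuugv smcm mtcdt rbazd qepie ubiuj yawrg fwz okbi yxszc
Final line count: 15

Answer: 15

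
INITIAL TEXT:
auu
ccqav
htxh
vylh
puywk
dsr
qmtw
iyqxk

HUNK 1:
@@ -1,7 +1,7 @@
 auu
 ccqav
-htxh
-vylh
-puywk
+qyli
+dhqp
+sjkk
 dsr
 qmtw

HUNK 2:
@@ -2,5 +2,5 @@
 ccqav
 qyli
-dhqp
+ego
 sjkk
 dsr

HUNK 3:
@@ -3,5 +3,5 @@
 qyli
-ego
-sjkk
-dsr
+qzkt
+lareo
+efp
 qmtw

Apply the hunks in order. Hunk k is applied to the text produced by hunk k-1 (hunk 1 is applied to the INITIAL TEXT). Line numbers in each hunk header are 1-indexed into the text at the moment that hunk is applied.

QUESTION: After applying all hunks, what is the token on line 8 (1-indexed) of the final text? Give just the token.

Answer: iyqxk

Derivation:
Hunk 1: at line 1 remove [htxh,vylh,puywk] add [qyli,dhqp,sjkk] -> 8 lines: auu ccqav qyli dhqp sjkk dsr qmtw iyqxk
Hunk 2: at line 2 remove [dhqp] add [ego] -> 8 lines: auu ccqav qyli ego sjkk dsr qmtw iyqxk
Hunk 3: at line 3 remove [ego,sjkk,dsr] add [qzkt,lareo,efp] -> 8 lines: auu ccqav qyli qzkt lareo efp qmtw iyqxk
Final line 8: iyqxk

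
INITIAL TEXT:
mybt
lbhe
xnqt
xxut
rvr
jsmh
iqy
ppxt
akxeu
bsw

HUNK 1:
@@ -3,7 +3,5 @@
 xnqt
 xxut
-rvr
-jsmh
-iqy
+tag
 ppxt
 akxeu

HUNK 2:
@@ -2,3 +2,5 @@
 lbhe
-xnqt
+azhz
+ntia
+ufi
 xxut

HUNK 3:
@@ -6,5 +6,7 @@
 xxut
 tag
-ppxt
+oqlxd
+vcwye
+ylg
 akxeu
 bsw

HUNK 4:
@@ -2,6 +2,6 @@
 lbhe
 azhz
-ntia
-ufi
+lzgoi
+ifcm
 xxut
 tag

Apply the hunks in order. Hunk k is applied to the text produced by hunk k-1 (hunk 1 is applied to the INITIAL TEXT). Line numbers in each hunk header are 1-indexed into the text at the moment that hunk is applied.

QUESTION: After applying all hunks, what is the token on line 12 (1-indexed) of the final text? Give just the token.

Hunk 1: at line 3 remove [rvr,jsmh,iqy] add [tag] -> 8 lines: mybt lbhe xnqt xxut tag ppxt akxeu bsw
Hunk 2: at line 2 remove [xnqt] add [azhz,ntia,ufi] -> 10 lines: mybt lbhe azhz ntia ufi xxut tag ppxt akxeu bsw
Hunk 3: at line 6 remove [ppxt] add [oqlxd,vcwye,ylg] -> 12 lines: mybt lbhe azhz ntia ufi xxut tag oqlxd vcwye ylg akxeu bsw
Hunk 4: at line 2 remove [ntia,ufi] add [lzgoi,ifcm] -> 12 lines: mybt lbhe azhz lzgoi ifcm xxut tag oqlxd vcwye ylg akxeu bsw
Final line 12: bsw

Answer: bsw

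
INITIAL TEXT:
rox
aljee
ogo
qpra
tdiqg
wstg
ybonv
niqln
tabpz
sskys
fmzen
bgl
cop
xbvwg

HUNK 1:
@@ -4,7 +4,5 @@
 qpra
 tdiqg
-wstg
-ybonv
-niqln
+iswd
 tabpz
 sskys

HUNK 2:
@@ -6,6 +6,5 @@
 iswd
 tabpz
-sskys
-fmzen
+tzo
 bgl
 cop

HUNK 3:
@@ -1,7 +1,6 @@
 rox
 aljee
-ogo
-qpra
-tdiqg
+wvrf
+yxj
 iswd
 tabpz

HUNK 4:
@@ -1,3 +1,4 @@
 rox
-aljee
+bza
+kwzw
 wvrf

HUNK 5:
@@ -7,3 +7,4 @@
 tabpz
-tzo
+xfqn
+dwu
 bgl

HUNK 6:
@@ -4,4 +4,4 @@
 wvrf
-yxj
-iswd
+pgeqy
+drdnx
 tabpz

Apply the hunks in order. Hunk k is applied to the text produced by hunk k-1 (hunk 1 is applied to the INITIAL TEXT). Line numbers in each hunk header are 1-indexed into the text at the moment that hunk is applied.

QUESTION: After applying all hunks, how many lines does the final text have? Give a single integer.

Answer: 12

Derivation:
Hunk 1: at line 4 remove [wstg,ybonv,niqln] add [iswd] -> 12 lines: rox aljee ogo qpra tdiqg iswd tabpz sskys fmzen bgl cop xbvwg
Hunk 2: at line 6 remove [sskys,fmzen] add [tzo] -> 11 lines: rox aljee ogo qpra tdiqg iswd tabpz tzo bgl cop xbvwg
Hunk 3: at line 1 remove [ogo,qpra,tdiqg] add [wvrf,yxj] -> 10 lines: rox aljee wvrf yxj iswd tabpz tzo bgl cop xbvwg
Hunk 4: at line 1 remove [aljee] add [bza,kwzw] -> 11 lines: rox bza kwzw wvrf yxj iswd tabpz tzo bgl cop xbvwg
Hunk 5: at line 7 remove [tzo] add [xfqn,dwu] -> 12 lines: rox bza kwzw wvrf yxj iswd tabpz xfqn dwu bgl cop xbvwg
Hunk 6: at line 4 remove [yxj,iswd] add [pgeqy,drdnx] -> 12 lines: rox bza kwzw wvrf pgeqy drdnx tabpz xfqn dwu bgl cop xbvwg
Final line count: 12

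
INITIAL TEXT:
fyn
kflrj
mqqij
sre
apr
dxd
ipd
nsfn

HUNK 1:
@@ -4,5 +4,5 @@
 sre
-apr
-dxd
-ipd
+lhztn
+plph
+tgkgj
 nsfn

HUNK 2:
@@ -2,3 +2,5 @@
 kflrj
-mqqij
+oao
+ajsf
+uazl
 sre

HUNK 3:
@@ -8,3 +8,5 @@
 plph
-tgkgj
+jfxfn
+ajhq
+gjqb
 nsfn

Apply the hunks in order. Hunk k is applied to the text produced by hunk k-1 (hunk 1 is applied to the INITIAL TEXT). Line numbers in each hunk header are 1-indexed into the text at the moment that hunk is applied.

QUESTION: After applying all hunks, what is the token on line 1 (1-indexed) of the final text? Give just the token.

Hunk 1: at line 4 remove [apr,dxd,ipd] add [lhztn,plph,tgkgj] -> 8 lines: fyn kflrj mqqij sre lhztn plph tgkgj nsfn
Hunk 2: at line 2 remove [mqqij] add [oao,ajsf,uazl] -> 10 lines: fyn kflrj oao ajsf uazl sre lhztn plph tgkgj nsfn
Hunk 3: at line 8 remove [tgkgj] add [jfxfn,ajhq,gjqb] -> 12 lines: fyn kflrj oao ajsf uazl sre lhztn plph jfxfn ajhq gjqb nsfn
Final line 1: fyn

Answer: fyn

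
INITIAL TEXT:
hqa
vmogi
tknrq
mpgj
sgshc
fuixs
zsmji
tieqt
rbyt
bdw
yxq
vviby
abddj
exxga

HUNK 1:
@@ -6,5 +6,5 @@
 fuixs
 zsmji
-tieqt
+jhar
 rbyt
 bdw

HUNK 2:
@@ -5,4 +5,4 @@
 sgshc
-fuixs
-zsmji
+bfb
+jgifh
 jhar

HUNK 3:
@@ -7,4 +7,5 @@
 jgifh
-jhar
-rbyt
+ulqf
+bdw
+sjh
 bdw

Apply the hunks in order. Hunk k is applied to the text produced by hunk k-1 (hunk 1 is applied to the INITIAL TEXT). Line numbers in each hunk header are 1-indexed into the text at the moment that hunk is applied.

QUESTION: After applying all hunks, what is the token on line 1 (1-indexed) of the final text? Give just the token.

Hunk 1: at line 6 remove [tieqt] add [jhar] -> 14 lines: hqa vmogi tknrq mpgj sgshc fuixs zsmji jhar rbyt bdw yxq vviby abddj exxga
Hunk 2: at line 5 remove [fuixs,zsmji] add [bfb,jgifh] -> 14 lines: hqa vmogi tknrq mpgj sgshc bfb jgifh jhar rbyt bdw yxq vviby abddj exxga
Hunk 3: at line 7 remove [jhar,rbyt] add [ulqf,bdw,sjh] -> 15 lines: hqa vmogi tknrq mpgj sgshc bfb jgifh ulqf bdw sjh bdw yxq vviby abddj exxga
Final line 1: hqa

Answer: hqa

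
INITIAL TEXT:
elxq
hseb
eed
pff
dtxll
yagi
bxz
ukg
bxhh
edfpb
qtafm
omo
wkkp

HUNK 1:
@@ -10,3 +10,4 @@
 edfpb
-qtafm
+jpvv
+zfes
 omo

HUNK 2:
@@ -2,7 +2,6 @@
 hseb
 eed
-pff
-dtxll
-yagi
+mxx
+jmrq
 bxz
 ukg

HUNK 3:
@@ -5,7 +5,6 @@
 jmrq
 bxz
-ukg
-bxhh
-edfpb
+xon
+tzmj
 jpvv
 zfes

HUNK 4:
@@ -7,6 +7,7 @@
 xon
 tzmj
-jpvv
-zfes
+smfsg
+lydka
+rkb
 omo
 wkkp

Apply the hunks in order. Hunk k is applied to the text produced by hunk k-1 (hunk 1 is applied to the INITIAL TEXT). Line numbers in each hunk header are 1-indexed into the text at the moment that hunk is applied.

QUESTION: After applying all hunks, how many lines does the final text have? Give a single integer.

Hunk 1: at line 10 remove [qtafm] add [jpvv,zfes] -> 14 lines: elxq hseb eed pff dtxll yagi bxz ukg bxhh edfpb jpvv zfes omo wkkp
Hunk 2: at line 2 remove [pff,dtxll,yagi] add [mxx,jmrq] -> 13 lines: elxq hseb eed mxx jmrq bxz ukg bxhh edfpb jpvv zfes omo wkkp
Hunk 3: at line 5 remove [ukg,bxhh,edfpb] add [xon,tzmj] -> 12 lines: elxq hseb eed mxx jmrq bxz xon tzmj jpvv zfes omo wkkp
Hunk 4: at line 7 remove [jpvv,zfes] add [smfsg,lydka,rkb] -> 13 lines: elxq hseb eed mxx jmrq bxz xon tzmj smfsg lydka rkb omo wkkp
Final line count: 13

Answer: 13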